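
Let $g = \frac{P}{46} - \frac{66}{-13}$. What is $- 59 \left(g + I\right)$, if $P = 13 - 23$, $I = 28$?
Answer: $- \frac{579675}{299} \approx -1938.7$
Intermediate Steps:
$P = -10$ ($P = 13 - 23 = -10$)
$g = \frac{1453}{299}$ ($g = - \frac{10}{46} - \frac{66}{-13} = \left(-10\right) \frac{1}{46} - - \frac{66}{13} = - \frac{5}{23} + \frac{66}{13} = \frac{1453}{299} \approx 4.8595$)
$- 59 \left(g + I\right) = - 59 \left(\frac{1453}{299} + 28\right) = \left(-59\right) \frac{9825}{299} = - \frac{579675}{299}$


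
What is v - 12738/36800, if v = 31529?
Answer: 580127231/18400 ≈ 31529.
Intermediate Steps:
v - 12738/36800 = 31529 - 12738/36800 = 31529 - 12738*1/36800 = 31529 - 6369/18400 = 580127231/18400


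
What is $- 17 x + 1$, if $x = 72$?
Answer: $-1223$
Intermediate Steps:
$- 17 x + 1 = \left(-17\right) 72 + 1 = -1224 + 1 = -1223$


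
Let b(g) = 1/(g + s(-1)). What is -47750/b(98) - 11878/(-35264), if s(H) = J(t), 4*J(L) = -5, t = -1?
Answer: -81456528061/17632 ≈ -4.6198e+6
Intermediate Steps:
J(L) = -5/4 (J(L) = (¼)*(-5) = -5/4)
s(H) = -5/4
b(g) = 1/(-5/4 + g) (b(g) = 1/(g - 5/4) = 1/(-5/4 + g))
-47750/b(98) - 11878/(-35264) = -47750/(4/(-5 + 4*98)) - 11878/(-35264) = -47750/(4/(-5 + 392)) - 11878*(-1/35264) = -47750/(4/387) + 5939/17632 = -47750/(4*(1/387)) + 5939/17632 = -47750/4/387 + 5939/17632 = -47750*387/4 + 5939/17632 = -9239625/2 + 5939/17632 = -81456528061/17632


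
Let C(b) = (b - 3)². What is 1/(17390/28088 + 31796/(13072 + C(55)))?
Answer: 13847384/36482209 ≈ 0.37957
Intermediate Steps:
C(b) = (-3 + b)²
1/(17390/28088 + 31796/(13072 + C(55))) = 1/(17390/28088 + 31796/(13072 + (-3 + 55)²)) = 1/(17390*(1/28088) + 31796/(13072 + 52²)) = 1/(8695/14044 + 31796/(13072 + 2704)) = 1/(8695/14044 + 31796/15776) = 1/(8695/14044 + 31796*(1/15776)) = 1/(8695/14044 + 7949/3944) = 1/(36482209/13847384) = 13847384/36482209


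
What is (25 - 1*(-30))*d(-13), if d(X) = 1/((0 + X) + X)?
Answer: -55/26 ≈ -2.1154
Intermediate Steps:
d(X) = 1/(2*X) (d(X) = 1/(X + X) = 1/(2*X))
(25 - 1*(-30))*d(-13) = (25 - 1*(-30))*((½)/(-13)) = (25 + 30)*((½)*(-1/13)) = 55*(-1/26) = -55/26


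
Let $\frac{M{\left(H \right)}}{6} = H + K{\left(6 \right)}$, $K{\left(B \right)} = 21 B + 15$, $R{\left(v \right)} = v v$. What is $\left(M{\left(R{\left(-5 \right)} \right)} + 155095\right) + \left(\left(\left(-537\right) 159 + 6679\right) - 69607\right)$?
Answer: $7780$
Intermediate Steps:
$R{\left(v \right)} = v^{2}$
$K{\left(B \right)} = 15 + 21 B$
$M{\left(H \right)} = 846 + 6 H$ ($M{\left(H \right)} = 6 \left(H + \left(15 + 21 \cdot 6\right)\right) = 6 \left(H + \left(15 + 126\right)\right) = 6 \left(H + 141\right) = 6 \left(141 + H\right) = 846 + 6 H$)
$\left(M{\left(R{\left(-5 \right)} \right)} + 155095\right) + \left(\left(\left(-537\right) 159 + 6679\right) - 69607\right) = \left(\left(846 + 6 \left(-5\right)^{2}\right) + 155095\right) + \left(\left(\left(-537\right) 159 + 6679\right) - 69607\right) = \left(\left(846 + 6 \cdot 25\right) + 155095\right) + \left(\left(-85383 + 6679\right) - 69607\right) = \left(\left(846 + 150\right) + 155095\right) - 148311 = \left(996 + 155095\right) - 148311 = 156091 - 148311 = 7780$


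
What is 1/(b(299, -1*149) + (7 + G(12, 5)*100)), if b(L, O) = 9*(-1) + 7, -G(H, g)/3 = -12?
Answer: 1/3605 ≈ 0.00027739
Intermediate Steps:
G(H, g) = 36 (G(H, g) = -3*(-12) = 36)
b(L, O) = -2 (b(L, O) = -9 + 7 = -2)
1/(b(299, -1*149) + (7 + G(12, 5)*100)) = 1/(-2 + (7 + 36*100)) = 1/(-2 + (7 + 3600)) = 1/(-2 + 3607) = 1/3605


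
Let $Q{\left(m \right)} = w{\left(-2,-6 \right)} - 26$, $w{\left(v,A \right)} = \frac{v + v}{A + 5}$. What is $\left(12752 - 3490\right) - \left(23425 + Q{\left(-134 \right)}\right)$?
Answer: $-14141$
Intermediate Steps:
$w{\left(v,A \right)} = \frac{2 v}{5 + A}$
$Q{\left(m \right)} = -22$ ($Q{\left(m \right)} = 2 \left(-2\right) \frac{1}{5 - 6} - 26 = 2 \left(-2\right) \frac{1}{-1} - 26 = 2 \left(-2\right) \left(-1\right) - 26 = 4 - 26 = -22$)
$\left(12752 - 3490\right) - \left(23425 + Q{\left(-134 \right)}\right) = \left(12752 - 3490\right) - \left(23425 - 22\right) = \left(12752 - 3490\right) - 23403 = 9262 - 23403 = -14141$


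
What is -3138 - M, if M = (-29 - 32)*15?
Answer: -2223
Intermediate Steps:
M = -915 (M = -61*15 = -915)
-3138 - M = -3138 - 1*(-915) = -3138 + 915 = -2223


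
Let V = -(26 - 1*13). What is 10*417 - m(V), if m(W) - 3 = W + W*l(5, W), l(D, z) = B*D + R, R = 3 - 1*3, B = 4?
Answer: 4440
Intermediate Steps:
R = 0 (R = 3 - 3 = 0)
V = -13 (V = -(26 - 13) = -1*13 = -13)
l(D, z) = 4*D (l(D, z) = 4*D + 0 = 4*D)
m(W) = 3 + 21*W (m(W) = 3 + (W + W*(4*5)) = 3 + (W + W*20) = 3 + (W + 20*W) = 3 + 21*W)
10*417 - m(V) = 10*417 - (3 + 21*(-13)) = 4170 - (3 - 273) = 4170 - 1*(-270) = 4170 + 270 = 4440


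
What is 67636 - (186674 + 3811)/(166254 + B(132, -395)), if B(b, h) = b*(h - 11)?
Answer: 846646283/12518 ≈ 67634.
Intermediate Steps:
B(b, h) = b*(-11 + h)
67636 - (186674 + 3811)/(166254 + B(132, -395)) = 67636 - (186674 + 3811)/(166254 + 132*(-11 - 395)) = 67636 - 190485/(166254 + 132*(-406)) = 67636 - 190485/(166254 - 53592) = 67636 - 190485/112662 = 67636 - 1*21165/12518 = 67636 - 21165/12518 = 846646283/12518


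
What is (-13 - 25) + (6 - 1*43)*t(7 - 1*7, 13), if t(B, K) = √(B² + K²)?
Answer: -519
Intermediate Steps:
(-13 - 25) + (6 - 1*43)*t(7 - 1*7, 13) = (-13 - 25) + (6 - 1*43)*√((7 - 1*7)² + 13²) = -38 + (6 - 43)*√((7 - 7)² + 169) = -38 - 37*√(0² + 169) = -38 - 37*√(0 + 169) = -38 - 37*√169 = -38 - 37*13 = -38 - 481 = -519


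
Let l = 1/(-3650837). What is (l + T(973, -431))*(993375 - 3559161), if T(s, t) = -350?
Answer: 3278543264574486/3650837 ≈ 8.9803e+8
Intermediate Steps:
l = -1/3650837 ≈ -2.7391e-7
(l + T(973, -431))*(993375 - 3559161) = (-1/3650837 - 350)*(993375 - 3559161) = -1277792951/3650837*(-2565786) = 3278543264574486/3650837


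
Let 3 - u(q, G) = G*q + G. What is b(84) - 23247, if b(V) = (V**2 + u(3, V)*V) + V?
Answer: -44079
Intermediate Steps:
u(q, G) = 3 - G - G*q (u(q, G) = 3 - (G*q + G) = 3 - (G + G*q) = 3 + (-G - G*q) = 3 - G - G*q)
b(V) = V + V**2 + V*(3 - 4*V) (b(V) = (V**2 + (3 - V - 1*V*3)*V) + V = (V**2 + (3 - V - 3*V)*V) + V = (V**2 + (3 - 4*V)*V) + V = (V**2 + V*(3 - 4*V)) + V = V + V**2 + V*(3 - 4*V))
b(84) - 23247 = 84*(4 - 3*84) - 23247 = 84*(4 - 252) - 23247 = 84*(-248) - 23247 = -20832 - 23247 = -44079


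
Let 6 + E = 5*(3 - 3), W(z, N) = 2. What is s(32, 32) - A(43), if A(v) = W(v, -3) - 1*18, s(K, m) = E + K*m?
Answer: 1034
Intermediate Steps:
E = -6 (E = -6 + 5*(3 - 3) = -6 + 5*0 = -6 + 0 = -6)
s(K, m) = -6 + K*m
A(v) = -16 (A(v) = 2 - 1*18 = 2 - 18 = -16)
s(32, 32) - A(43) = (-6 + 32*32) - 1*(-16) = (-6 + 1024) + 16 = 1018 + 16 = 1034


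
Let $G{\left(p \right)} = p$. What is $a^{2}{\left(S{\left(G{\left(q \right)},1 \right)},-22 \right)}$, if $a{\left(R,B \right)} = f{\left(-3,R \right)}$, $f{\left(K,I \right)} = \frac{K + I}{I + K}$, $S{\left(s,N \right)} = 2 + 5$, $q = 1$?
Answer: $1$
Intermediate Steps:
$S{\left(s,N \right)} = 7$
$f{\left(K,I \right)} = 1$ ($f{\left(K,I \right)} = \frac{I + K}{I + K} = 1$)
$a{\left(R,B \right)} = 1$
$a^{2}{\left(S{\left(G{\left(q \right)},1 \right)},-22 \right)} = 1^{2} = 1$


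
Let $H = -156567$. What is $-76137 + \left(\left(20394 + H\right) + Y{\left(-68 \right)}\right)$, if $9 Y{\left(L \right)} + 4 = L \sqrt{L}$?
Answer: $- \frac{1910794}{9} - \frac{136 i \sqrt{17}}{9} \approx -2.1231 \cdot 10^{5} - 62.305 i$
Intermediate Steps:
$Y{\left(L \right)} = - \frac{4}{9} + \frac{L^{\frac{3}{2}}}{9}$ ($Y{\left(L \right)} = - \frac{4}{9} + \frac{L \sqrt{L}}{9} = - \frac{4}{9} + \frac{L^{\frac{3}{2}}}{9}$)
$-76137 + \left(\left(20394 + H\right) + Y{\left(-68 \right)}\right) = -76137 + \left(\left(20394 - 156567\right) - \left(\frac{4}{9} - \frac{\left(-68\right)^{\frac{3}{2}}}{9}\right)\right) = -76137 - \left(\frac{1225561}{9} - - \frac{136 i \sqrt{17}}{9}\right) = -76137 - \left(\frac{1225561}{9} + \frac{136 i \sqrt{17}}{9}\right) = - \frac{1910794}{9} - \frac{136 i \sqrt{17}}{9}$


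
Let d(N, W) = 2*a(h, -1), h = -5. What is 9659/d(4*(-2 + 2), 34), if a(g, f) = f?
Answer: -9659/2 ≈ -4829.5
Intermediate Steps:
d(N, W) = -2 (d(N, W) = 2*(-1) = -2)
9659/d(4*(-2 + 2), 34) = 9659/(-2) = 9659*(-½) = -9659/2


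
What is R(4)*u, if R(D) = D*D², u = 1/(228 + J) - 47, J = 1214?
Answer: -2168736/721 ≈ -3008.0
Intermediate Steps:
u = -67773/1442 (u = 1/(228 + 1214) - 47 = 1/1442 - 47 = -67773/1442 ≈ -46.999)
R(D) = D³
R(4)*u = 4³*(-67773/1442) = 64*(-67773/1442) = -2168736/721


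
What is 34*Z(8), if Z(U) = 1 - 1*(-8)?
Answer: 306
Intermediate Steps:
Z(U) = 9 (Z(U) = 1 + 8 = 9)
34*Z(8) = 34*9 = 306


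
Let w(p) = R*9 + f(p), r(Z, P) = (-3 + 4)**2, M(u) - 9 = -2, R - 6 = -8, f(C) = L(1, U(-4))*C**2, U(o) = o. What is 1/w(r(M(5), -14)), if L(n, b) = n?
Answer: -1/17 ≈ -0.058824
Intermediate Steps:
f(C) = C**2 (f(C) = 1*C**2 = C**2)
R = -2 (R = 6 - 8 = -2)
M(u) = 7 (M(u) = 9 - 2 = 7)
r(Z, P) = 1 (r(Z, P) = 1**2 = 1)
w(p) = -18 + p**2 (w(p) = -2*9 + p**2 = -18 + p**2)
1/w(r(M(5), -14)) = 1/(-18 + 1**2) = 1/(-18 + 1) = 1/(-17) = -1/17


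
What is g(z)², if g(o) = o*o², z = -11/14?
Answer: 1771561/7529536 ≈ 0.23528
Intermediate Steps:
z = -11/14 (z = -11*1/14 = -11/14 ≈ -0.78571)
g(o) = o³
g(z)² = ((-11/14)³)² = (-1331/2744)² = 1771561/7529536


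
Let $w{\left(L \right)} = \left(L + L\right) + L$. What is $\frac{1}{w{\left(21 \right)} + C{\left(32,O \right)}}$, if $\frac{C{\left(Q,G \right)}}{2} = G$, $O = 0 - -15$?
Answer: $\frac{1}{93} \approx 0.010753$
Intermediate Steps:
$w{\left(L \right)} = 3 L$ ($w{\left(L \right)} = 2 L + L = 3 L$)
$O = 15$ ($O = 0 + 15 = 15$)
$C{\left(Q,G \right)} = 2 G$
$\frac{1}{w{\left(21 \right)} + C{\left(32,O \right)}} = \frac{1}{3 \cdot 21 + 2 \cdot 15} = \frac{1}{63 + 30} = \frac{1}{93}$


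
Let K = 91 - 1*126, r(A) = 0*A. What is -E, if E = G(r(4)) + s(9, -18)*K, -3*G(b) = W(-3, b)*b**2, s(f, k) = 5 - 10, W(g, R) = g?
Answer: -175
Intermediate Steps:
r(A) = 0
K = -35 (K = 91 - 126 = -35)
s(f, k) = -5
G(b) = b**2 (G(b) = -(-1)*b**2 = b**2)
E = 175 (E = 0**2 - 5*(-35) = 0 + 175 = 175)
-E = -1*175 = -175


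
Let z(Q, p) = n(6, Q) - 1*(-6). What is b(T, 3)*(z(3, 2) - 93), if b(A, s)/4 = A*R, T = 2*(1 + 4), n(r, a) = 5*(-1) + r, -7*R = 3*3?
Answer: 30960/7 ≈ 4422.9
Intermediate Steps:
R = -9/7 (R = -3*3/7 = -⅐*9 = -9/7 ≈ -1.2857)
n(r, a) = -5 + r
T = 10 (T = 2*5 = 10)
z(Q, p) = 7 (z(Q, p) = (-5 + 6) - 1*(-6) = 1 + 6 = 7)
b(A, s) = -36*A/7 (b(A, s) = 4*(A*(-9/7)) = 4*(-9*A/7) = -36*A/7)
b(T, 3)*(z(3, 2) - 93) = (-36/7*10)*(7 - 93) = -360/7*(-86) = 30960/7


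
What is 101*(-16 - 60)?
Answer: -7676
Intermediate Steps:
101*(-16 - 60) = 101*(-76) = -7676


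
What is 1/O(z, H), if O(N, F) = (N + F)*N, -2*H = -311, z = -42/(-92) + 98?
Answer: 1058/26453889 ≈ 3.9994e-5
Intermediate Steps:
z = 4529/46 (z = -42*(-1/92) + 98 = 21/46 + 98 = 4529/46 ≈ 98.457)
H = 311/2 (H = -1/2*(-311) = 311/2 ≈ 155.50)
O(N, F) = N*(F + N) (O(N, F) = (F + N)*N = N*(F + N))
1/O(z, H) = 1/(4529*(311/2 + 4529/46)/46) = 1/((4529/46)*(5841/23)) = 1/(26453889/1058) = 1058/26453889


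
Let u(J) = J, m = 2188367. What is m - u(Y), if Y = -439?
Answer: 2188806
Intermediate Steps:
m - u(Y) = 2188367 - 1*(-439) = 2188367 + 439 = 2188806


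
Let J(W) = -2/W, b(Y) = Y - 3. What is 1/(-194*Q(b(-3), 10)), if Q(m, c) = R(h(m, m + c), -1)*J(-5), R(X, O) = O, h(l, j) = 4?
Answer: 5/388 ≈ 0.012887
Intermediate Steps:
b(Y) = -3 + Y
Q(m, c) = -⅖ (Q(m, c) = -(-2)/(-5) = -(-2)*(-1)/5 = -1*⅖ = -⅖)
1/(-194*Q(b(-3), 10)) = 1/(-194*(-⅖)) = 1/(388/5) = 5/388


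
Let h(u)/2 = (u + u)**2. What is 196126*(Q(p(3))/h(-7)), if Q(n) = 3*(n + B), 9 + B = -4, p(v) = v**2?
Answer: -42027/7 ≈ -6003.9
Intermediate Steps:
h(u) = 8*u**2 (h(u) = 2*(u + u)**2 = 2*(2*u)**2 = 2*(4*u**2) = 8*u**2)
B = -13 (B = -9 - 4 = -13)
Q(n) = -39 + 3*n (Q(n) = 3*(n - 13) = 3*(-13 + n) = -39 + 3*n)
196126*(Q(p(3))/h(-7)) = 196126*((-39 + 3*3**2)/((8*(-7)**2))) = 196126*((-39 + 3*9)/((8*49))) = 196126*((-39 + 27)/392) = 196126*(-12*1/392) = 196126*(-3/98) = -42027/7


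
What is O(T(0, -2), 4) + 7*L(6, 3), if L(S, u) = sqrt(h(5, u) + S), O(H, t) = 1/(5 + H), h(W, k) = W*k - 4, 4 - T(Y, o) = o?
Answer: 1/11 + 7*sqrt(17) ≈ 28.953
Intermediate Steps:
T(Y, o) = 4 - o
h(W, k) = -4 + W*k
L(S, u) = sqrt(-4 + S + 5*u) (L(S, u) = sqrt((-4 + 5*u) + S) = sqrt(-4 + S + 5*u))
O(T(0, -2), 4) + 7*L(6, 3) = 1/(5 + (4 - 1*(-2))) + 7*sqrt(-4 + 6 + 5*3) = 1/(5 + (4 + 2)) + 7*sqrt(-4 + 6 + 15) = 1/(5 + 6) + 7*sqrt(17) = 1/11 + 7*sqrt(17)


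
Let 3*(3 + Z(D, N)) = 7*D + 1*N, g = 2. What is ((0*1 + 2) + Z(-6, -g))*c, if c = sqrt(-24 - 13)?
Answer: -47*I*sqrt(37)/3 ≈ -95.297*I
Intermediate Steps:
Z(D, N) = -3 + N/3 + 7*D/3 (Z(D, N) = -3 + (7*D + 1*N)/3 = -3 + (7*D + N)/3 = -3 + (N + 7*D)/3 = -3 + (N/3 + 7*D/3) = -3 + N/3 + 7*D/3)
c = I*sqrt(37) (c = sqrt(-37) = I*sqrt(37) ≈ 6.0828*I)
((0*1 + 2) + Z(-6, -g))*c = ((0*1 + 2) + (-3 + (-1*2)/3 + (7/3)*(-6)))*(I*sqrt(37)) = ((0 + 2) + (-3 + (1/3)*(-2) - 14))*(I*sqrt(37)) = (2 + (-3 - 2/3 - 14))*(I*sqrt(37)) = (2 - 53/3)*(I*sqrt(37)) = -47*I*sqrt(37)/3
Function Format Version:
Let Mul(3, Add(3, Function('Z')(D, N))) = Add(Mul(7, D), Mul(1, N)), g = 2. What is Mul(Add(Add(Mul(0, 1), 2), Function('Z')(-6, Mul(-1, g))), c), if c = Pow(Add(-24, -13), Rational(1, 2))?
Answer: Mul(Rational(-47, 3), I, Pow(37, Rational(1, 2))) ≈ Mul(-95.297, I)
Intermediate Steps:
Function('Z')(D, N) = Add(-3, Mul(Rational(1, 3), N), Mul(Rational(7, 3), D)) (Function('Z')(D, N) = Add(-3, Mul(Rational(1, 3), Add(Mul(7, D), Mul(1, N)))) = Add(-3, Mul(Rational(1, 3), Add(Mul(7, D), N))) = Add(-3, Mul(Rational(1, 3), Add(N, Mul(7, D)))) = Add(-3, Add(Mul(Rational(1, 3), N), Mul(Rational(7, 3), D))) = Add(-3, Mul(Rational(1, 3), N), Mul(Rational(7, 3), D)))
c = Mul(I, Pow(37, Rational(1, 2))) (c = Pow(-37, Rational(1, 2)) = Mul(I, Pow(37, Rational(1, 2))) ≈ Mul(6.0828, I))
Mul(Add(Add(Mul(0, 1), 2), Function('Z')(-6, Mul(-1, g))), c) = Mul(Add(Add(Mul(0, 1), 2), Add(-3, Mul(Rational(1, 3), Mul(-1, 2)), Mul(Rational(7, 3), -6))), Mul(I, Pow(37, Rational(1, 2)))) = Mul(Add(Add(0, 2), Add(-3, Mul(Rational(1, 3), -2), -14)), Mul(I, Pow(37, Rational(1, 2)))) = Mul(Add(2, Add(-3, Rational(-2, 3), -14)), Mul(I, Pow(37, Rational(1, 2)))) = Mul(Add(2, Rational(-53, 3)), Mul(I, Pow(37, Rational(1, 2)))) = Mul(Rational(-47, 3), Mul(I, Pow(37, Rational(1, 2)))) = Mul(Rational(-47, 3), I, Pow(37, Rational(1, 2)))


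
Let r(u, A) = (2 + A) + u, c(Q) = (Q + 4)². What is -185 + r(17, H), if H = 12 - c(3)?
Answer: -203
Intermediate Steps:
c(Q) = (4 + Q)²
H = -37 (H = 12 - (4 + 3)² = 12 - 1*7² = 12 - 1*49 = 12 - 49 = -37)
r(u, A) = 2 + A + u
-185 + r(17, H) = -185 + (2 - 37 + 17) = -185 - 18 = -203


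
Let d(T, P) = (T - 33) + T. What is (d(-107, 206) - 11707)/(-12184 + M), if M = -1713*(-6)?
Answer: 5977/953 ≈ 6.2718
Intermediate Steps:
M = 10278
d(T, P) = -33 + 2*T (d(T, P) = (-33 + T) + T = -33 + 2*T)
(d(-107, 206) - 11707)/(-12184 + M) = ((-33 + 2*(-107)) - 11707)/(-12184 + 10278) = ((-33 - 214) - 11707)/(-1906) = (-247 - 11707)*(-1/1906) = -11954*(-1/1906) = 5977/953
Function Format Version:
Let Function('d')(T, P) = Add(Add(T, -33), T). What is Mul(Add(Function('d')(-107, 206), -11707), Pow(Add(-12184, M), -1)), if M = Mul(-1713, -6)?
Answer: Rational(5977, 953) ≈ 6.2718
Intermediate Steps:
M = 10278
Function('d')(T, P) = Add(-33, Mul(2, T)) (Function('d')(T, P) = Add(Add(-33, T), T) = Add(-33, Mul(2, T)))
Mul(Add(Function('d')(-107, 206), -11707), Pow(Add(-12184, M), -1)) = Mul(Add(Add(-33, Mul(2, -107)), -11707), Pow(Add(-12184, 10278), -1)) = Mul(Add(Add(-33, -214), -11707), Pow(-1906, -1)) = Mul(Add(-247, -11707), Rational(-1, 1906)) = Mul(-11954, Rational(-1, 1906)) = Rational(5977, 953)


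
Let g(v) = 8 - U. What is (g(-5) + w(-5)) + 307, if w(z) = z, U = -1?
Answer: 311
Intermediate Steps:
g(v) = 9 (g(v) = 8 - 1*(-1) = 8 + 1 = 9)
(g(-5) + w(-5)) + 307 = (9 - 5) + 307 = 4 + 307 = 311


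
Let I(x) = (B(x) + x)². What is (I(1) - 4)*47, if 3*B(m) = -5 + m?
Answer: -1645/9 ≈ -182.78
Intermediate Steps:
B(m) = -5/3 + m/3 (B(m) = (-5 + m)/3 = -5/3 + m/3)
I(x) = (-5/3 + 4*x/3)² (I(x) = ((-5/3 + x/3) + x)² = (-5/3 + 4*x/3)²)
(I(1) - 4)*47 = ((-5 + 4*1)²/9 - 4)*47 = ((-5 + 4)²/9 - 4)*47 = ((⅑)*(-1)² - 4)*47 = ((⅑)*1 - 4)*47 = (⅑ - 4)*47 = -35/9*47 = -1645/9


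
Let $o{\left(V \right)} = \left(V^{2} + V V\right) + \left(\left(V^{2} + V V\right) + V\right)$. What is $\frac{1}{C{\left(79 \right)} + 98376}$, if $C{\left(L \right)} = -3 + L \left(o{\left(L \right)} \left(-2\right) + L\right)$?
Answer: $- \frac{1}{3852180} \approx -2.5959 \cdot 10^{-7}$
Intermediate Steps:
$o{\left(V \right)} = V + 4 V^{2}$ ($o{\left(V \right)} = \left(V^{2} + V^{2}\right) + \left(\left(V^{2} + V^{2}\right) + V\right) = 2 V^{2} + \left(2 V^{2} + V\right) = 2 V^{2} + \left(V + 2 V^{2}\right) = V + 4 V^{2}$)
$C{\left(L \right)} = -3 + L \left(L - 2 L \left(1 + 4 L\right)\right)$ ($C{\left(L \right)} = -3 + L \left(L \left(1 + 4 L\right) \left(-2\right) + L\right) = -3 + L \left(- 2 L \left(1 + 4 L\right) + L\right) = -3 + L \left(L - 2 L \left(1 + 4 L\right)\right)$)
$\frac{1}{C{\left(79 \right)} + 98376} = \frac{1}{\left(-3 - 79^{2} - 8 \cdot 79^{3}\right) + 98376} = \frac{1}{\left(-3 - 6241 - 3944312\right) + 98376} = \frac{1}{-3950556 + 98376} = \frac{1}{-3852180} = - \frac{1}{3852180}$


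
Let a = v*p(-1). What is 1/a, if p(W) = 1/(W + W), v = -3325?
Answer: 2/3325 ≈ 0.00060150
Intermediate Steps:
p(W) = 1/(2*W)
a = 3325/2 (a = -3325/(2*(-1)) = -3325*(-1)/2 = -3325*(-½) = 3325/2 ≈ 1662.5)
1/a = 1/(3325/2) = 2/3325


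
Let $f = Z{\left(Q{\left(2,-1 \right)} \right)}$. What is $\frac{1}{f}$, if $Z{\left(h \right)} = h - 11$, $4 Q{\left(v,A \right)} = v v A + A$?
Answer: $- \frac{4}{49} \approx -0.081633$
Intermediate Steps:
$Q{\left(v,A \right)} = \frac{A}{4} + \frac{A v^{2}}{4}$ ($Q{\left(v,A \right)} = \frac{v v A + A}{4} = \frac{v^{2} A + A}{4} = \frac{A v^{2} + A}{4} = \frac{A + A v^{2}}{4} = \frac{A}{4} + \frac{A v^{2}}{4}$)
$Z{\left(h \right)} = -11 + h$
$f = - \frac{49}{4}$ ($f = -11 + \frac{1}{4} \left(-1\right) \left(1 + 2^{2}\right) = -11 + \frac{1}{4} \left(-1\right) \left(1 + 4\right) = -11 + \frac{1}{4} \left(-1\right) 5 = -11 - \frac{5}{4} = - \frac{49}{4} \approx -12.25$)
$\frac{1}{f} = \frac{1}{- \frac{49}{4}} = - \frac{4}{49}$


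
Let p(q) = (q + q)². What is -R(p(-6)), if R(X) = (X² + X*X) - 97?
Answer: -41375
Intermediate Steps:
p(q) = 4*q² (p(q) = (2*q)² = 4*q²)
R(X) = -97 + 2*X² (R(X) = (X² + X²) - 97 = 2*X² - 97 = -97 + 2*X²)
-R(p(-6)) = -(-97 + 2*(4*(-6)²)²) = -(-97 + 2*(4*36)²) = -(-97 + 2*144²) = -(-97 + 2*20736) = -(-97 + 41472) = -1*41375 = -41375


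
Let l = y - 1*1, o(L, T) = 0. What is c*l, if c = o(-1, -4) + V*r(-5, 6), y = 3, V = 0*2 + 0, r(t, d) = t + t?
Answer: 0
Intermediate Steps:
r(t, d) = 2*t
V = 0 (V = 0 + 0 = 0)
c = 0 (c = 0 + 0*(2*(-5)) = 0 + 0*(-10) = 0 + 0 = 0)
l = 2 (l = 3 - 1*1 = 3 - 1 = 2)
c*l = 0*2 = 0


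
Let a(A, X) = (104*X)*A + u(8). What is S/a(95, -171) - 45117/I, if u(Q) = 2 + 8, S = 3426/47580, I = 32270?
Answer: -60445489508687/43233723141700 ≈ -1.3981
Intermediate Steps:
S = 571/7930 (S = 3426*(1/47580) = 571/7930 ≈ 0.072005)
u(Q) = 10
a(A, X) = 10 + 104*A*X (a(A, X) = (104*X)*A + 10 = 104*A*X + 10 = 10 + 104*A*X)
S/a(95, -171) - 45117/I = 571/(7930*(10 + 104*95*(-171))) - 45117/32270 = 571/(7930*(10 - 1689480)) - 45117*1/32270 = (571/7930)/(-1689470) - 45117/32270 = (571/7930)*(-1/1689470) - 45117/32270 = -571/13397497100 - 45117/32270 = -60445489508687/43233723141700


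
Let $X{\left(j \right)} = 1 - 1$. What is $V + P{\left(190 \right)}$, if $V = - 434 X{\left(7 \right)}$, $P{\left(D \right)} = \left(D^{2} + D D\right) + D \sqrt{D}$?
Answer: $72200 + 190 \sqrt{190} \approx 74819.0$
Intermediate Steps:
$X{\left(j \right)} = 0$ ($X{\left(j \right)} = 1 - 1 = 0$)
$P{\left(D \right)} = D^{\frac{3}{2}} + 2 D^{2}$ ($P{\left(D \right)} = \left(D^{2} + D^{2}\right) + D^{\frac{3}{2}} = 2 D^{2} + D^{\frac{3}{2}} = D^{\frac{3}{2}} + 2 D^{2}$)
$V = 0$ ($V = \left(-434\right) 0 = 0$)
$V + P{\left(190 \right)} = 0 + \left(190^{\frac{3}{2}} + 2 \cdot 190^{2}\right) = 0 + \left(190 \sqrt{190} + 2 \cdot 36100\right) = 0 + \left(190 \sqrt{190} + 72200\right) = 0 + \left(72200 + 190 \sqrt{190}\right) = 72200 + 190 \sqrt{190}$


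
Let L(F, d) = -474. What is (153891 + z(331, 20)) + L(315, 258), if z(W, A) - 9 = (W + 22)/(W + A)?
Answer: 53852879/351 ≈ 1.5343e+5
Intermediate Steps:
z(W, A) = 9 + (22 + W)/(A + W) (z(W, A) = 9 + (W + 22)/(W + A) = 9 + (22 + W)/(A + W))
(153891 + z(331, 20)) + L(315, 258) = (153891 + (22 + 9*20 + 10*331)/(20 + 331)) - 474 = (153891 + (22 + 180 + 3310)/351) - 474 = (153891 + (1/351)*3512) - 474 = (153891 + 3512/351) - 474 = 54019253/351 - 474 = 53852879/351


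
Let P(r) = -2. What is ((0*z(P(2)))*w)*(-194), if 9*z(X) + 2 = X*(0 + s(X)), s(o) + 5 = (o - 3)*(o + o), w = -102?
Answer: 0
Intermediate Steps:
s(o) = -5 + 2*o*(-3 + o) (s(o) = -5 + (o - 3)*(o + o) = -5 + (-3 + o)*(2*o) = -5 + 2*o*(-3 + o))
z(X) = -2/9 + X*(-5 - 6*X + 2*X**2)/9 (z(X) = -2/9 + (X*(0 + (-5 - 6*X + 2*X**2)))/9 = -2/9 + (X*(-5 - 6*X + 2*X**2))/9 = -2/9 + X*(-5 - 6*X + 2*X**2)/9)
((0*z(P(2)))*w)*(-194) = ((0*(-2/9 - 1/9*(-2)*(5 - 2*(-2)**2 + 6*(-2))))*(-102))*(-194) = ((0*(-2/9 - 1/9*(-2)*(5 - 2*4 - 12)))*(-102))*(-194) = ((0*(-2/9 - 1/9*(-2)*(5 - 8 - 12)))*(-102))*(-194) = ((0*(-2/9 - 1/9*(-2)*(-15)))*(-102))*(-194) = ((0*(-2/9 - 10/3))*(-102))*(-194) = ((0*(-32/9))*(-102))*(-194) = (0*(-102))*(-194) = 0*(-194) = 0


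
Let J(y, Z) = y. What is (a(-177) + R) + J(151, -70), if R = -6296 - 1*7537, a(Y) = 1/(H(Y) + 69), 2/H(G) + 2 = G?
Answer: -168958839/12349 ≈ -13682.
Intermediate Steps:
H(G) = 2/(-2 + G)
a(Y) = 1/(69 + 2/(-2 + Y)) (a(Y) = 1/(2/(-2 + Y) + 69) = 1/(69 + 2/(-2 + Y)))
R = -13833 (R = -6296 - 7537 = -13833)
(a(-177) + R) + J(151, -70) = ((-2 - 177)/(-136 + 69*(-177)) - 13833) + 151 = (-179/(-136 - 12213) - 13833) + 151 = (-179/(-12349) - 13833) + 151 = (-1/12349*(-179) - 13833) + 151 = (179/12349 - 13833) + 151 = -170823538/12349 + 151 = -168958839/12349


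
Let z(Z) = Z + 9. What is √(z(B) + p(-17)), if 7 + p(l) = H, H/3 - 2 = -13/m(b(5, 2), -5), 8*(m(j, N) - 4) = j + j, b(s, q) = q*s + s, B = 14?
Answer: √16306/31 ≈ 4.1192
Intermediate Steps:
z(Z) = 9 + Z
b(s, q) = s + q*s
m(j, N) = 4 + j/4 (m(j, N) = 4 + (j + j)/8 = 4 + (2*j)/8 = 4 + j/4)
H = 30/31 (H = 6 + 3*(-13/(4 + (5*(1 + 2))/4)) = 6 + 3*(-13/(4 + (5*3)/4)) = 6 + 3*(-13/(4 + (¼)*15)) = 6 + 3*(-13/(4 + 15/4)) = 6 + 3*(-13/31/4) = 6 + 3*(-13*4/31) = 6 + 3*(-52/31) = 6 - 156/31 = 30/31 ≈ 0.96774)
p(l) = -187/31 (p(l) = -7 + 30/31 = -187/31)
√(z(B) + p(-17)) = √((9 + 14) - 187/31) = √(23 - 187/31) = √(526/31) = √16306/31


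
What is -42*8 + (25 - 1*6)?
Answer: -317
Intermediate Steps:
-42*8 + (25 - 1*6) = -336 + (25 - 6) = -336 + 19 = -317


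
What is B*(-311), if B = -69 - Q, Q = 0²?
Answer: 21459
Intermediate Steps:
Q = 0
B = -69 (B = -69 - 1*0 = -69 + 0 = -69)
B*(-311) = -69*(-311) = 21459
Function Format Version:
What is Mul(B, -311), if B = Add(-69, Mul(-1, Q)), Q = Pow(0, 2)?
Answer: 21459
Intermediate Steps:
Q = 0
B = -69 (B = Add(-69, Mul(-1, 0)) = Add(-69, 0) = -69)
Mul(B, -311) = Mul(-69, -311) = 21459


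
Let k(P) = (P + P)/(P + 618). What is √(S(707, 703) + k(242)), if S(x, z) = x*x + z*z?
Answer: √45950357065/215 ≈ 997.02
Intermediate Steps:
k(P) = 2*P/(618 + P) (k(P) = (2*P)/(618 + P) = 2*P/(618 + P))
S(x, z) = x² + z²
√(S(707, 703) + k(242)) = √((707² + 703²) + 2*242/(618 + 242)) = √((499849 + 494209) + 2*242/860) = √(994058 + 2*242*(1/860)) = √(994058 + 121/215) = √(213722591/215) = √45950357065/215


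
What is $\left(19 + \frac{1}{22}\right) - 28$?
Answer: $- \frac{197}{22} \approx -8.9545$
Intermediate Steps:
$\left(19 + \frac{1}{22}\right) - 28 = \frac{419}{22} - 28 = - \frac{197}{22}$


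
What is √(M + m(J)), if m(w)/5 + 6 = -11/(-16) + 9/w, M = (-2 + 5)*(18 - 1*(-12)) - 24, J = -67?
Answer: √2784319/268 ≈ 6.2262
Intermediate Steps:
M = 66 (M = 3*(18 + 12) - 24 = 3*30 - 24 = 90 - 24 = 66)
m(w) = -425/16 + 45/w (m(w) = -30 + 5*(-11/(-16) + 9/w) = -30 + 5*(-11*(-1/16) + 9/w) = -30 + 5*(11/16 + 9/w) = -30 + (55/16 + 45/w) = -425/16 + 45/w)
√(M + m(J)) = √(66 + (-425/16 + 45/(-67))) = √(66 + (-425/16 + 45*(-1/67))) = √(66 + (-425/16 - 45/67)) = √(66 - 29195/1072) = √(41557/1072) = √2784319/268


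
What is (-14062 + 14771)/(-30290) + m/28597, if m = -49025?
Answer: -1505242523/866203130 ≈ -1.7377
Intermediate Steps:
(-14062 + 14771)/(-30290) + m/28597 = (-14062 + 14771)/(-30290) - 49025/28597 = 709*(-1/30290) - 49025*1/28597 = -709/30290 - 49025/28597 = -1505242523/866203130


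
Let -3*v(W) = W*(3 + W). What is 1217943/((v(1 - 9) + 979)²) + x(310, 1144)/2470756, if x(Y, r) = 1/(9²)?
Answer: 2193735950100541/1679623212434724 ≈ 1.3061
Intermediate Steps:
x(Y, r) = 1/81
v(W) = -W*(3 + W)/3
1217943/((v(1 - 9) + 979)²) + x(310, 1144)/2470756 = 1217943/((-(1 - 9)*(3 + (1 - 9))/3 + 979)²) + (1/81)/2470756 = 1217943/((-⅓*(-8)*(3 - 8) + 979)²) + (1/81)*(1/2470756) = 1217943/((-⅓*(-8)*(-5) + 979)²) + 1/200131236 = 1217943/((-40/3 + 979)²) + 1/200131236 = 1217943/((2897/3)²) + 1/200131236 = 1217943/(8392609/9) + 1/200131236 = 1217943*(9/8392609) + 1/200131236 = 10961487/8392609 + 1/200131236 = 2193735950100541/1679623212434724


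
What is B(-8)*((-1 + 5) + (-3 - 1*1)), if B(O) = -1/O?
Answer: 0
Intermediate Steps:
B(-8)*((-1 + 5) + (-3 - 1*1)) = (-1/(-8))*((-1 + 5) + (-3 - 1*1)) = (-1*(-1/8))*(4 + (-3 - 1)) = (4 - 4)/8 = (1/8)*0 = 0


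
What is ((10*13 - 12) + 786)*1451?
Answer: 1311704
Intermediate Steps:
((10*13 - 12) + 786)*1451 = ((130 - 12) + 786)*1451 = (118 + 786)*1451 = 904*1451 = 1311704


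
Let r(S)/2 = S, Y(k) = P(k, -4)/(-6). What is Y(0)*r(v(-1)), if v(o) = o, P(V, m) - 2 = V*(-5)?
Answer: ⅔ ≈ 0.66667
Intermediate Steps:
P(V, m) = 2 - 5*V (P(V, m) = 2 + V*(-5) = 2 - 5*V)
Y(k) = -⅓ + 5*k/6 (Y(k) = (2 - 5*k)/(-6) = (2 - 5*k)*(-⅙) = -⅓ + 5*k/6)
r(S) = 2*S
Y(0)*r(v(-1)) = (-⅓ + (⅚)*0)*(2*(-1)) = (-⅓ + 0)*(-2) = -⅓*(-2) = ⅔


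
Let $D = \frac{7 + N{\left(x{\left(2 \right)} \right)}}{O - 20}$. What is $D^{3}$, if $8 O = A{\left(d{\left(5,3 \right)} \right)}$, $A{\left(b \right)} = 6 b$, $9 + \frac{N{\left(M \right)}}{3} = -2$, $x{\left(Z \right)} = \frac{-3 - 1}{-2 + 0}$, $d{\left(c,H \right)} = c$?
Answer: $\frac{512}{125} \approx 4.096$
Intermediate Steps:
$x{\left(Z \right)} = 2$ ($x{\left(Z \right)} = - \frac{4}{-2} = \left(-4\right) \left(- \frac{1}{2}\right) = 2$)
$N{\left(M \right)} = -33$ ($N{\left(M \right)} = -27 + 3 \left(-2\right) = -27 - 6 = -33$)
$O = \frac{15}{4}$ ($O = \frac{6 \cdot 5}{8} = \frac{1}{8} \cdot 30 = \frac{15}{4} \approx 3.75$)
$D = \frac{8}{5}$ ($D = \frac{7 - 33}{\frac{15}{4} - 20} = - \frac{26}{- \frac{65}{4}} = \left(-26\right) \left(- \frac{4}{65}\right) = \frac{8}{5} \approx 1.6$)
$D^{3} = \left(\frac{8}{5}\right)^{3} = \frac{512}{125}$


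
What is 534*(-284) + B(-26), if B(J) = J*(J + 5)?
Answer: -151110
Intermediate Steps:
B(J) = J*(5 + J)
534*(-284) + B(-26) = 534*(-284) - 26*(5 - 26) = -151656 - 26*(-21) = -151656 + 546 = -151110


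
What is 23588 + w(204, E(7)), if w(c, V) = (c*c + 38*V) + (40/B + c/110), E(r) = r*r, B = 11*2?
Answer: 3688832/55 ≈ 67070.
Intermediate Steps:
B = 22
E(r) = r²
w(c, V) = 20/11 + c² + 38*V + c/110 (w(c, V) = (c*c + 38*V) + (40/22 + c/110) = (c² + 38*V) + (40*(1/22) + c*(1/110)) = (c² + 38*V) + (20/11 + c/110) = 20/11 + c² + 38*V + c/110)
23588 + w(204, E(7)) = 23588 + (20/11 + 204² + 38*7² + (1/110)*204) = 23588 + (20/11 + 41616 + 38*49 + 102/55) = 23588 + (20/11 + 41616 + 1862 + 102/55) = 23588 + 2391492/55 = 3688832/55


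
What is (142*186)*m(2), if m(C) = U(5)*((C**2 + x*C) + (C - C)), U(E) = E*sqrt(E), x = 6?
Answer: 2112960*sqrt(5) ≈ 4.7247e+6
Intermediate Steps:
U(E) = E**(3/2)
m(C) = 5*sqrt(5)*(C**2 + 6*C) (m(C) = 5**(3/2)*((C**2 + 6*C) + (C - C)) = (5*sqrt(5))*((C**2 + 6*C) + 0) = (5*sqrt(5))*(C**2 + 6*C) = 5*sqrt(5)*(C**2 + 6*C))
(142*186)*m(2) = (142*186)*(5*2*sqrt(5)*(6 + 2)) = 26412*(5*2*sqrt(5)*8) = 26412*(80*sqrt(5)) = 2112960*sqrt(5)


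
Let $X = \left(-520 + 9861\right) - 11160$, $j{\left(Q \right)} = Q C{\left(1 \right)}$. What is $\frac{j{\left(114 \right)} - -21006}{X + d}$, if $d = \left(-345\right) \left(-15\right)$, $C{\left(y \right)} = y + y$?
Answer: $\frac{10617}{1678} \approx 6.3272$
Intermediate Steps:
$C{\left(y \right)} = 2 y$
$j{\left(Q \right)} = 2 Q$ ($j{\left(Q \right)} = Q 2 \cdot 1 = Q 2 = 2 Q$)
$d = 5175$
$X = -1819$ ($X = 9341 - 11160 = -1819$)
$\frac{j{\left(114 \right)} - -21006}{X + d} = \frac{2 \cdot 114 - -21006}{-1819 + 5175} = \frac{228 + 21006}{3356} = 21234 \cdot \frac{1}{3356} = \frac{10617}{1678}$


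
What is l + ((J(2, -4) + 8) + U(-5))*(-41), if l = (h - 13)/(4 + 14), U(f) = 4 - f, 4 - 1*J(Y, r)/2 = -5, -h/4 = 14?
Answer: -8633/6 ≈ -1438.8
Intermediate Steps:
h = -56 (h = -4*14 = -56)
J(Y, r) = 18 (J(Y, r) = 8 - 2*(-5) = 8 + 10 = 18)
l = -23/6 (l = (-56 - 13)/(4 + 14) = -69/18 = -69*1/18 = -23/6 ≈ -3.8333)
l + ((J(2, -4) + 8) + U(-5))*(-41) = -23/6 + ((18 + 8) + (4 - 1*(-5)))*(-41) = -23/6 + (26 + (4 + 5))*(-41) = -23/6 + (26 + 9)*(-41) = -23/6 + 35*(-41) = -23/6 - 1435 = -8633/6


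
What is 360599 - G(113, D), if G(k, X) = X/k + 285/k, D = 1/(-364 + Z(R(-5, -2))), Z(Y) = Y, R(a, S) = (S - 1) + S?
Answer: 15035791339/41697 ≈ 3.6060e+5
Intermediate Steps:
R(a, S) = -1 + 2*S (R(a, S) = (-1 + S) + S = -1 + 2*S)
D = -1/369 (D = 1/(-364 + (-1 + 2*(-2))) = 1/(-364 + (-1 - 4)) = 1/(-364 - 5) = 1/(-369) = -1/369 ≈ -0.0027100)
G(k, X) = 285/k + X/k
360599 - G(113, D) = 360599 - (285 - 1/369)/113 = 360599 - 105164/(113*369) = 360599 - 1*105164/41697 = 360599 - 105164/41697 = 15035791339/41697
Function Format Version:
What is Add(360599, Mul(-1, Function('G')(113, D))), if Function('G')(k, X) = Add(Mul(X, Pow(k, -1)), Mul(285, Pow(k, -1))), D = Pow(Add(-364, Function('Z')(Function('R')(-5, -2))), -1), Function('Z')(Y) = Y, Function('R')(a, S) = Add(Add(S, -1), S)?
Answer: Rational(15035791339, 41697) ≈ 3.6060e+5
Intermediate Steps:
Function('R')(a, S) = Add(-1, Mul(2, S)) (Function('R')(a, S) = Add(Add(-1, S), S) = Add(-1, Mul(2, S)))
D = Rational(-1, 369) (D = Pow(Add(-364, Add(-1, Mul(2, -2))), -1) = Pow(Add(-364, Add(-1, -4)), -1) = Pow(Add(-364, -5), -1) = Pow(-369, -1) = Rational(-1, 369) ≈ -0.0027100)
Function('G')(k, X) = Add(Mul(285, Pow(k, -1)), Mul(X, Pow(k, -1)))
Add(360599, Mul(-1, Function('G')(113, D))) = Add(360599, Mul(-1, Mul(Pow(113, -1), Add(285, Rational(-1, 369))))) = Add(360599, Mul(-1, Mul(Rational(1, 113), Rational(105164, 369)))) = Add(360599, Mul(-1, Rational(105164, 41697))) = Add(360599, Rational(-105164, 41697)) = Rational(15035791339, 41697)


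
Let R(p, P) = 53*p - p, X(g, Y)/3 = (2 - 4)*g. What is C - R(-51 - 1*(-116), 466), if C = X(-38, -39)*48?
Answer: 7564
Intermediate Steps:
X(g, Y) = -6*g (X(g, Y) = 3*((2 - 4)*g) = 3*(-2*g) = -6*g)
R(p, P) = 52*p
C = 10944 (C = -6*(-38)*48 = 228*48 = 10944)
C - R(-51 - 1*(-116), 466) = 10944 - 52*(-51 - 1*(-116)) = 10944 - 52*(-51 + 116) = 10944 - 52*65 = 10944 - 1*3380 = 10944 - 3380 = 7564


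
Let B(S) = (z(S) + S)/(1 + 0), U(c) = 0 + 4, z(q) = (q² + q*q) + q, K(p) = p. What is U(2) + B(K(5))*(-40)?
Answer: -2396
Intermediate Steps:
z(q) = q + 2*q² (z(q) = (q² + q²) + q = 2*q² + q = q + 2*q²)
U(c) = 4
B(S) = S + S*(1 + 2*S) (B(S) = (S*(1 + 2*S) + S)/(1 + 0) = (S + S*(1 + 2*S))/1 = (S + S*(1 + 2*S))*1 = S + S*(1 + 2*S))
U(2) + B(K(5))*(-40) = 4 + (2*5*(1 + 5))*(-40) = 4 + (2*5*6)*(-40) = 4 + 60*(-40) = 4 - 2400 = -2396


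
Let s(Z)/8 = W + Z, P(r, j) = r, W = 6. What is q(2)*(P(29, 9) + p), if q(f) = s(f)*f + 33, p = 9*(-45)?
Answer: -60536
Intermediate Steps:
s(Z) = 48 + 8*Z (s(Z) = 8*(6 + Z) = 48 + 8*Z)
p = -405
q(f) = 33 + f*(48 + 8*f) (q(f) = (48 + 8*f)*f + 33 = f*(48 + 8*f) + 33 = 33 + f*(48 + 8*f))
q(2)*(P(29, 9) + p) = (33 + 8*2*(6 + 2))*(29 - 405) = (33 + 8*2*8)*(-376) = (33 + 128)*(-376) = 161*(-376) = -60536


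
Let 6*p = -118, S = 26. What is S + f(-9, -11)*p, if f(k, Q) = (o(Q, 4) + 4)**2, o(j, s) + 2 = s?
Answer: -682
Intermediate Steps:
o(j, s) = -2 + s
p = -59/3 (p = (1/6)*(-118) = -59/3 ≈ -19.667)
f(k, Q) = 36 (f(k, Q) = ((-2 + 4) + 4)**2 = (2 + 4)**2 = 6**2 = 36)
S + f(-9, -11)*p = 26 + 36*(-59/3) = 26 - 708 = -682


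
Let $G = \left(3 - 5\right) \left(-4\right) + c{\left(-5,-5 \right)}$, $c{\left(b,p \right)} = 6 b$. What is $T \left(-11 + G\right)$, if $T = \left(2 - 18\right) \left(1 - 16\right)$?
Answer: $-7920$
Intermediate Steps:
$T = 240$ ($T = \left(-16\right) \left(-15\right) = 240$)
$G = -22$ ($G = \left(3 - 5\right) \left(-4\right) + 6 \left(-5\right) = \left(-2\right) \left(-4\right) - 30 = 8 - 30 = -22$)
$T \left(-11 + G\right) = 240 \left(-11 - 22\right) = 240 \left(-33\right) = -7920$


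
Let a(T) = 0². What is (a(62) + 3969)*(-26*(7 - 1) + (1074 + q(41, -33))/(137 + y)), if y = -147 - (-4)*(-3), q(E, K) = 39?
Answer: -18039105/22 ≈ -8.1996e+5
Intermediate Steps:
a(T) = 0
y = -159 (y = -147 - 1*12 = -147 - 12 = -159)
(a(62) + 3969)*(-26*(7 - 1) + (1074 + q(41, -33))/(137 + y)) = (0 + 3969)*(-26*(7 - 1) + (1074 + 39)/(137 - 159)) = 3969*(-26*6 + 1113/(-22)) = 3969*(-156 + 1113*(-1/22)) = 3969*(-156 - 1113/22) = 3969*(-4545/22) = -18039105/22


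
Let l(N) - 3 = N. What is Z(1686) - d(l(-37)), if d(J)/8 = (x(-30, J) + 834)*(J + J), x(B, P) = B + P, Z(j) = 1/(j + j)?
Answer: 1412463361/3372 ≈ 4.1888e+5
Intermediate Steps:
Z(j) = 1/(2*j)
l(N) = 3 + N
d(J) = 16*J*(804 + J) (d(J) = 8*(((-30 + J) + 834)*(J + J)) = 8*((804 + J)*(2*J)) = 8*(2*J*(804 + J)) = 16*J*(804 + J))
Z(1686) - d(l(-37)) = (½)/1686 - 16*(3 - 37)*(804 + (3 - 37)) = (½)*(1/1686) - 16*(-34)*(804 - 34) = 1/3372 - 16*(-34)*770 = 1/3372 - 1*(-418880) = 1/3372 + 418880 = 1412463361/3372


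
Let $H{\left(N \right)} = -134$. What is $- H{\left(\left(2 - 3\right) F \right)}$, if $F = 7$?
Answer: $134$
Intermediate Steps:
$- H{\left(\left(2 - 3\right) F \right)} = \left(-1\right) \left(-134\right) = 134$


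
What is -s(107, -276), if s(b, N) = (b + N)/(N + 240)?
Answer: -169/36 ≈ -4.6944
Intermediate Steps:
s(b, N) = (N + b)/(240 + N)
-s(107, -276) = -(-276 + 107)/(240 - 276) = -(-169)/(-36) = -(-1)*(-169)/36 = -1*169/36 = -169/36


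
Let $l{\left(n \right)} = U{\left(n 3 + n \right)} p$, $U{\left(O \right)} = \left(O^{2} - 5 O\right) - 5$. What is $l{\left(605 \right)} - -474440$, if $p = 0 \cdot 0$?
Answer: $474440$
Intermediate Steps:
$p = 0$
$U{\left(O \right)} = -5 + O^{2} - 5 O$
$l{\left(n \right)} = 0$ ($l{\left(n \right)} = \left(-5 + \left(n 3 + n\right)^{2} - 5 \left(n 3 + n\right)\right) 0 = \left(-5 + \left(3 n + n\right)^{2} - 5 \left(3 n + n\right)\right) 0 = \left(-5 + \left(4 n\right)^{2} - 5 \cdot 4 n\right) 0 = \left(-5 + 16 n^{2} - 20 n\right) 0 = \left(-5 - 20 n + 16 n^{2}\right) 0 = 0$)
$l{\left(605 \right)} - -474440 = 0 - -474440 = 0 + 474440 = 474440$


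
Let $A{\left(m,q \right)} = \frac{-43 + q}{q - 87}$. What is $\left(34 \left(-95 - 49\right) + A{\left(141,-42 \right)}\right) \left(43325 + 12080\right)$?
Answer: $- \frac{34988202095}{129} \approx -2.7123 \cdot 10^{8}$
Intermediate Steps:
$A{\left(m,q \right)} = \frac{-43 + q}{-87 + q}$
$\left(34 \left(-95 - 49\right) + A{\left(141,-42 \right)}\right) \left(43325 + 12080\right) = \left(34 \left(-95 - 49\right) + \frac{-43 - 42}{-87 - 42}\right) \left(43325 + 12080\right) = \left(34 \left(-144\right) + \frac{1}{-129} \left(-85\right)\right) 55405 = \left(-4896 - - \frac{85}{129}\right) 55405 = \left(-4896 + \frac{85}{129}\right) 55405 = \left(- \frac{631499}{129}\right) 55405 = - \frac{34988202095}{129}$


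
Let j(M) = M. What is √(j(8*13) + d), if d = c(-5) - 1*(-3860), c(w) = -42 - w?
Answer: √3927 ≈ 62.666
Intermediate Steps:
d = 3823 (d = (-42 - 1*(-5)) - 1*(-3860) = (-42 + 5) + 3860 = -37 + 3860 = 3823)
√(j(8*13) + d) = √(8*13 + 3823) = √(104 + 3823) = √3927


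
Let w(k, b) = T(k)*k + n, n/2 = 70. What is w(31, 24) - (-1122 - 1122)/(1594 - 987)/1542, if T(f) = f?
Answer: 171755273/155999 ≈ 1101.0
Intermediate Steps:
n = 140 (n = 2*70 = 140)
w(k, b) = 140 + k**2 (w(k, b) = k*k + 140 = k**2 + 140 = 140 + k**2)
w(31, 24) - (-1122 - 1122)/(1594 - 987)/1542 = (140 + 31**2) - (-1122 - 1122)/(1594 - 987)/1542 = (140 + 961) - (-2244/607)/1542 = 1101 - (-2244*1/607)/1542 = 1101 - (-2244)/(607*1542) = 1101 - 1*(-374/155999) = 1101 + 374/155999 = 171755273/155999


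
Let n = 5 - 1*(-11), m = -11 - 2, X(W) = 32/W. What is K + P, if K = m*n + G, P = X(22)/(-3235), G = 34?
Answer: -6191806/35585 ≈ -174.00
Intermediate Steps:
m = -13
n = 16 (n = 5 + 11 = 16)
P = -16/35585 (P = (32/22)/(-3235) = (32*(1/22))*(-1/3235) = (16/11)*(-1/3235) = -16/35585 ≈ -0.00044963)
K = -174 (K = -13*16 + 34 = -208 + 34 = -174)
K + P = -174 - 16/35585 = -6191806/35585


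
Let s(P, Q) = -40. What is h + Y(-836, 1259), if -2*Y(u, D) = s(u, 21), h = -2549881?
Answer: -2549861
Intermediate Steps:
Y(u, D) = 20 (Y(u, D) = -1/2*(-40) = 20)
h + Y(-836, 1259) = -2549881 + 20 = -2549861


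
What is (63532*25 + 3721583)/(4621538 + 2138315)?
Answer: 5309883/6759853 ≈ 0.78550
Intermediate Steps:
(63532*25 + 3721583)/(4621538 + 2138315) = (1588300 + 3721583)/6759853 = 5309883*(1/6759853) = 5309883/6759853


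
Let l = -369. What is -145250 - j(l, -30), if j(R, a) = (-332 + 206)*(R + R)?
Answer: -238238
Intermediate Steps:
j(R, a) = -252*R
-145250 - j(l, -30) = -145250 - (-252)*(-369) = -145250 - 1*92988 = -145250 - 92988 = -238238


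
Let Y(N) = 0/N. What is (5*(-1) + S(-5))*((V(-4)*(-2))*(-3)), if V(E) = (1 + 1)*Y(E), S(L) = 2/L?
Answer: 0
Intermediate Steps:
Y(N) = 0
V(E) = 0 (V(E) = (1 + 1)*0 = 2*0 = 0)
(5*(-1) + S(-5))*((V(-4)*(-2))*(-3)) = (5*(-1) + 2/(-5))*((0*(-2))*(-3)) = (-5 + 2*(-1/5))*(0*(-3)) = (-5 - 2/5)*0 = -27/5*0 = 0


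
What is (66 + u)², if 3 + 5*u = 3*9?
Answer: 125316/25 ≈ 5012.6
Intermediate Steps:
u = 24/5 (u = -⅗ + (3*9)/5 = -⅗ + (⅕)*27 = -⅗ + 27/5 = 24/5 ≈ 4.8000)
(66 + u)² = (66 + 24/5)² = (354/5)² = 125316/25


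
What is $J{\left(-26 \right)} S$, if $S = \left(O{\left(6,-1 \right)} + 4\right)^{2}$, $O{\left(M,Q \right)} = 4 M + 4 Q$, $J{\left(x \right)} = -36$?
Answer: $-20736$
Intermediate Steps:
$S = 576$ ($S = \left(\left(4 \cdot 6 + 4 \left(-1\right)\right) + 4\right)^{2} = \left(\left(24 - 4\right) + 4\right)^{2} = \left(20 + 4\right)^{2} = 24^{2} = 576$)
$J{\left(-26 \right)} S = \left(-36\right) 576 = -20736$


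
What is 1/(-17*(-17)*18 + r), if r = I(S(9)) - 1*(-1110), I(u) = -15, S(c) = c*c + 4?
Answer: 1/6297 ≈ 0.00015881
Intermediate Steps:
S(c) = 4 + c² (S(c) = c² + 4 = 4 + c²)
r = 1095 (r = -15 - 1*(-1110) = -15 + 1110 = 1095)
1/(-17*(-17)*18 + r) = 1/(-17*(-17)*18 + 1095) = 1/(289*18 + 1095) = 1/(5202 + 1095) = 1/6297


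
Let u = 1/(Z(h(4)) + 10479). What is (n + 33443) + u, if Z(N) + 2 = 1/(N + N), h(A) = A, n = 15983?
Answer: 4142739050/83817 ≈ 49426.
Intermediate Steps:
Z(N) = -2 + 1/(2*N) (Z(N) = -2 + 1/(N + N) = -2 + 1/(2*N))
u = 8/83817 (u = 1/((-2 + (½)/4) + 10479) = 1/((-2 + (½)*(¼)) + 10479) = 1/((-2 + ⅛) + 10479) = 1/(-15/8 + 10479) = 1/(83817/8) = 8/83817 ≈ 9.5446e-5)
(n + 33443) + u = (15983 + 33443) + 8/83817 = 49426 + 8/83817 = 4142739050/83817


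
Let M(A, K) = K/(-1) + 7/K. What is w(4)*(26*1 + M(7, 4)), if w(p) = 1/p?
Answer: 95/16 ≈ 5.9375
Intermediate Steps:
M(A, K) = -K + 7/K (M(A, K) = K*(-1) + 7/K = -K + 7/K)
w(4)*(26*1 + M(7, 4)) = (26*1 + (-1*4 + 7/4))/4 = (26 + (-4 + 7*(1/4)))/4 = (26 + (-4 + 7/4))/4 = (26 - 9/4)/4 = (1/4)*(95/4) = 95/16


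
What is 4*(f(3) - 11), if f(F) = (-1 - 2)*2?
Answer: -68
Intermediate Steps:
f(F) = -6 (f(F) = -3*2 = -6)
4*(f(3) - 11) = 4*(-6 - 11) = 4*(-17) = -68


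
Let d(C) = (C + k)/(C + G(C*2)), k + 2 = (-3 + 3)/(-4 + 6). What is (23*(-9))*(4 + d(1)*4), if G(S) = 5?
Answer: -690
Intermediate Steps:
k = -2 (k = -2 + (-3 + 3)/(-4 + 6) = -2 + 0/2 = -2 + 0*(½) = -2 + 0 = -2)
d(C) = (-2 + C)/(5 + C) (d(C) = (C - 2)/(C + 5) = (-2 + C)/(5 + C))
(23*(-9))*(4 + d(1)*4) = (23*(-9))*(4 + ((-2 + 1)/(5 + 1))*4) = -207*(4 + (-1/6)*4) = -207*(4 + ((⅙)*(-1))*4) = -207*(4 - ⅙*4) = -207*(4 - ⅔) = -207*10/3 = -690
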